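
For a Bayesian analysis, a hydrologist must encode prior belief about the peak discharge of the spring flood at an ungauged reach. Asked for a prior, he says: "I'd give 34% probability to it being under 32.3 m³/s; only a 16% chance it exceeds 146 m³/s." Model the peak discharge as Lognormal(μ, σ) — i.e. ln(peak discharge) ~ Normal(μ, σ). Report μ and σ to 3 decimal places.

If T ~ Lognormal(μ,σ) then ln T ~ Normal(μ,σ), so the p-quantile of ln T is μ + z_p·σ.
ln(32.3) = 3.475 and ln(146) = 4.984; z_{0.34} = -0.4125, z_{0.84} = 0.9945.
σ = (4.984 − 3.475)/(0.9945 − (-0.4125)) = 1.072.
μ = 3.475 − (-0.4125)·1.072 = 3.917.

μ ≈ 3.917, σ ≈ 1.072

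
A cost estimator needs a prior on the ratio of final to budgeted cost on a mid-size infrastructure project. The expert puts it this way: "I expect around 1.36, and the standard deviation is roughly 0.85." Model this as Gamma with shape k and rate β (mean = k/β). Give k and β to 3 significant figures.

For Gamma(k, rate β): mean = k/β, variance = k/β², so CV = 1/√k.
CV = SD/mean = 0.85/1.36 = 0.625, hence k = 1/CV² = 2.56.
Then β = k/mean = 2.56/1.36 = 1.88.

k ≈ 2.56, β ≈ 1.88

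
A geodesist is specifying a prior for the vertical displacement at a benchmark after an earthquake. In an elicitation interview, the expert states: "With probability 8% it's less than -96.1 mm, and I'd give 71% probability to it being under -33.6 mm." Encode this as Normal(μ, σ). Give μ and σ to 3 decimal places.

μ = -51.260, σ = 31.913

The p-quantile of Normal(μ,σ) is μ + z_p·σ, with z_{0.08} = -1.405 and z_{0.71} = 0.5534.
Eliminate σ: μ = (z₂·x₁ − z₁·x₂)/(z₂ − z₁) = (0.5534·-96.1 − (-1.405)·-33.6)/1.958 = -51.260.
Then σ = (x₂ − x₁)/(z₂ − z₁) = (-33.6 − -96.1)/1.958 = 31.913.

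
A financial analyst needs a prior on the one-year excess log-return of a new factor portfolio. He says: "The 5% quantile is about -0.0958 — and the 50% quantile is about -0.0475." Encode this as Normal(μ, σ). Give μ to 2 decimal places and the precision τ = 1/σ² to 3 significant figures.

The p-quantile of Normal(μ,σ) is μ + z_p·σ, with z_{0.05} = -1.645 and z_{0.5} = 0.
Eliminate σ: μ = (z₂·x₁ − z₁·x₂)/(z₂ − z₁) = (0·-0.0958 − (-1.645)·-0.0475)/1.645 = -0.05.
Then σ = (x₂ − x₁)/(z₂ − z₁) = (-0.0475 − -0.0958)/1.645 = 0.03.
Precision τ = 1/σ² = 1/0.02936² = 1160.

μ = -0.05, τ = 1160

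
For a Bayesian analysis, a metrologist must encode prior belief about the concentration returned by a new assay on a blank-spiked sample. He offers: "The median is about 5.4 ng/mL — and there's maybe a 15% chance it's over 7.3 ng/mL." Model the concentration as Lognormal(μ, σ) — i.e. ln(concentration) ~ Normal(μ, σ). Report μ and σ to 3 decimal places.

μ ≈ 1.686, σ ≈ 0.291

If T ~ Lognormal(μ,σ) then ln T ~ Normal(μ,σ), so the p-quantile of ln T is μ + z_p·σ.
ln(5.4) = 1.686 and ln(7.3) = 1.988; z_{0.5} = 0, z_{0.85} = 1.036.
σ = (1.988 − 1.686)/(1.036 − (0)) = 0.291.
μ = 1.686 − (0)·0.291 = 1.686.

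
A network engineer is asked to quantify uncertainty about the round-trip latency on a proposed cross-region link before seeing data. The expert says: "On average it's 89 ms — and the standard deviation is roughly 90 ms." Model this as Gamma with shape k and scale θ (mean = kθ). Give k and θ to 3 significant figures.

k ≈ 0.978, θ ≈ 91

For Gamma(k, scale θ): mean = kθ, variance = kθ², so CV = 1/√k.
CV = SD/mean = 90/89 = 1.011, hence k = 1/CV² = 0.978.
Then θ = mean/k = 89/0.978 = 91.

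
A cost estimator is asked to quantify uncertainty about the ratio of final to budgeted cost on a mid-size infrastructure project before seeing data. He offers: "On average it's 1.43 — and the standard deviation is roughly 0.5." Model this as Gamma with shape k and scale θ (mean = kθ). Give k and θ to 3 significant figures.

k ≈ 8.18, θ ≈ 0.175

For Gamma(k, scale θ): mean = kθ, variance = kθ², so CV = 1/√k.
CV = SD/mean = 0.5/1.43 = 0.3497, hence k = 1/CV² = 8.18.
Then θ = mean/k = 1.43/8.18 = 0.175.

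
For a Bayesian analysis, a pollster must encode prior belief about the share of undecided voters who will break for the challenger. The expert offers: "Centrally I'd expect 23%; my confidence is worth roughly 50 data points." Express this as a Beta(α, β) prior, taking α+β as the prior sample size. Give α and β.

Under the effective-sample-size interpretation, Beta(α, β) has prior mean α/(α+β) and prior sample size α+β.
So α+β = 50 and α/(α+β) = 0.23, giving α = 0.23·50 = 11.5 and β = 50 − 11.5 = 38.5.

α = 11.5, β = 38.5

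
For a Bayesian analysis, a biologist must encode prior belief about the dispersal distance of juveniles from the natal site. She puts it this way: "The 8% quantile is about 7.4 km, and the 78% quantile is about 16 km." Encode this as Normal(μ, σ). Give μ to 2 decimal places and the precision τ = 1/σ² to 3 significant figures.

The p-quantile of Normal(μ,σ) is μ + z_p·σ, with z_{0.08} = -1.405 and z_{0.78} = 0.7722.
Eliminate σ: μ = (z₂·x₁ − z₁·x₂)/(z₂ − z₁) = (0.7722·7.4 − (-1.405)·16)/2.177 = 12.95.
Then σ = (x₂ − x₁)/(z₂ − z₁) = (16 − 7.4)/2.177 = 3.95.
Precision τ = 1/σ² = 1/3.95² = 0.0641.

μ = 12.95, τ = 0.0641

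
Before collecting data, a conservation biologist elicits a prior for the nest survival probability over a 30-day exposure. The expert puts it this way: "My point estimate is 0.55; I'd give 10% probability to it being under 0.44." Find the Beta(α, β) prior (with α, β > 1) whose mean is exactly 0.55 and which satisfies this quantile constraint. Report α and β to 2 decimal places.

α ≈ 18.51, β ≈ 15.15

With mean 0.55 fixed, write α = 0.55s, β = 0.45s where s = α+β.
Need P(θ < 0.44) = 0.1 under Beta(0.55s, 0.45s). Normal approximation: (q−m)/√(m(1−m)/s) ≈ z_{0.1} = -1.28, so s ≈ 0.55·0.45·(-1.28)²/(0.44−0.55)² = 33.6.
At s = 33.6: P(θ<0.44) ≈ 0.100. Adjusting to match 0.1 gives s ≈ 33.66.
So α = 0.55·33.66 ≈ 18.51, β = 0.45·33.66 ≈ 15.15.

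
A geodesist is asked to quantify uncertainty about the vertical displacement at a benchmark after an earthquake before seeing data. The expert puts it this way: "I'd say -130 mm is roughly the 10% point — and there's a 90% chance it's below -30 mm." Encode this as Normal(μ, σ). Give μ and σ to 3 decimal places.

μ = -80.000, σ = 39.015

The p-quantile of Normal(μ,σ) is μ + z_p·σ, with z_{0.1} = -1.282 and z_{0.9} = 1.282.
Eliminate σ: μ = (z₂·x₁ − z₁·x₂)/(z₂ − z₁) = (1.282·-130 − (-1.282)·-30)/2.563 = -80.000.
Then σ = (x₂ − x₁)/(z₂ − z₁) = (-30 − -130)/2.563 = 39.015.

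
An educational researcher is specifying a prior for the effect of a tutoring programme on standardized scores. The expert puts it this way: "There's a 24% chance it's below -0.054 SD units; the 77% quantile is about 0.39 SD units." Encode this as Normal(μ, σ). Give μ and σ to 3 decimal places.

For Normal(μ,σ), the p-quantile is μ + z_p·σ. Here z_{0.24} = -0.7063, z_{0.77} = 0.7388.
So -0.054 = μ − 0.7063σ and 0.39 = μ + 0.7388σ.
Subtracting: σ = (0.39 − -0.054)/(0.7388 − (-0.7063)) = 0.307.
Then μ = -0.054 − (-0.7063)·0.307 = 0.163.

μ = 0.163, σ = 0.307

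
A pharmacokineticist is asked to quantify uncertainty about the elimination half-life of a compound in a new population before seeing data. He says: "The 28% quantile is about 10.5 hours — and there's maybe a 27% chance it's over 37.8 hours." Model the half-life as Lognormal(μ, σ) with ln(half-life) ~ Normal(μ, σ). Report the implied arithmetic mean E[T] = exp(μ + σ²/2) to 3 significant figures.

If T ~ Lognormal(μ,σ) then ln T ~ Normal(μ,σ), so the p-quantile of ln T is μ + z_p·σ.
ln(10.5) = 2.351 and ln(37.8) = 3.632; z_{0.28} = -0.5828, z_{0.73} = 0.6128.
σ = (3.632 − 2.351)/(0.6128 − (-0.5828)) = 1.071.
μ = 2.351 − (-0.5828)·1.071 = 2.976.
E[T] = exp(μ + σ²/2) = exp(2.976 + 0.5739) = 34.8 hours.

E[T] ≈ 34.8 hours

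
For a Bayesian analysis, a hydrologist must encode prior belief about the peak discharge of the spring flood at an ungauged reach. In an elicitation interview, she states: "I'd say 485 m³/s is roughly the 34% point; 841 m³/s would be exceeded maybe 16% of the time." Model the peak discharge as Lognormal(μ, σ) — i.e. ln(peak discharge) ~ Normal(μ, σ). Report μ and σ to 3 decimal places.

If T ~ Lognormal(μ,σ) then ln T ~ Normal(μ,σ), so the p-quantile of ln T is μ + z_p·σ.
ln(485) = 6.184 and ln(841) = 6.735; z_{0.34} = -0.4125, z_{0.84} = 0.9945.
σ = (6.735 − 6.184)/(0.9945 − (-0.4125)) = 0.391.
μ = 6.184 − (-0.4125)·0.391 = 6.346.

μ ≈ 6.346, σ ≈ 0.391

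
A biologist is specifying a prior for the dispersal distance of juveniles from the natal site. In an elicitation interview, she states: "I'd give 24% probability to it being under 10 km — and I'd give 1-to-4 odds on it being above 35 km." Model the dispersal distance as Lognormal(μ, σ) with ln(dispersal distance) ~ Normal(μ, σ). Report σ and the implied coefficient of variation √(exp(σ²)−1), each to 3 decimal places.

σ ≈ 0.809, CV ≈ 0.962

If T ~ Lognormal(μ,σ) then ln T ~ Normal(μ,σ), so the p-quantile of ln T is μ + z_p·σ.
ln(10) = 2.303 and ln(35) = 3.555; z_{0.24} = -0.7063, z_{0.8} = 0.8416.
σ = (3.555 − 2.303)/(0.8416 − (-0.7063)) = 0.809.
μ = 2.303 − (-0.7063)·0.809 = 2.874.
CV = √(exp(σ²)−1) = √(exp(0.6550)−1) = 0.962.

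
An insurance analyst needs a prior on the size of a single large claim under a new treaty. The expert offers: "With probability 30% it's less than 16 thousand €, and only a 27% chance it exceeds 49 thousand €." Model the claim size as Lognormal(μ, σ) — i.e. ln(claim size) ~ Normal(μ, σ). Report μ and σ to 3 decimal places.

μ ≈ 3.289, σ ≈ 0.984

If T ~ Lognormal(μ,σ) then ln T ~ Normal(μ,σ), so the p-quantile of ln T is μ + z_p·σ.
ln(16) = 2.773 and ln(49) = 3.892; z_{0.3} = -0.5244, z_{0.73} = 0.6128.
σ = (3.892 − 2.773)/(0.6128 − (-0.5244)) = 0.984.
μ = 2.773 − (-0.5244)·0.984 = 3.289.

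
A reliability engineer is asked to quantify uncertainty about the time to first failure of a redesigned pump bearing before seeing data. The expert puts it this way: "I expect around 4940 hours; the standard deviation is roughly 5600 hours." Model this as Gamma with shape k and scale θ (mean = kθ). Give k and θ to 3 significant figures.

For Gamma(k, scale θ): mean = kθ, variance = kθ², so CV = 1/√k.
CV = SD/mean = 5600/4940 = 1.134, hence k = 1/CV² = 0.778.
Then θ = mean/k = 4940/0.778 = 6350.

k ≈ 0.778, θ ≈ 6350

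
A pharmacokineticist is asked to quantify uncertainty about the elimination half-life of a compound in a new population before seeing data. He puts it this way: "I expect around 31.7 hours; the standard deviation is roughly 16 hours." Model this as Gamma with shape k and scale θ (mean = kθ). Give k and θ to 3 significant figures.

For Gamma(k, scale θ): mean = kθ, variance = kθ², so CV = 1/√k.
CV = SD/mean = 16/31.7 = 0.5047, hence k = 1/CV² = 3.93.
Then θ = mean/k = 31.7/3.93 = 8.08.

k ≈ 3.93, θ ≈ 8.08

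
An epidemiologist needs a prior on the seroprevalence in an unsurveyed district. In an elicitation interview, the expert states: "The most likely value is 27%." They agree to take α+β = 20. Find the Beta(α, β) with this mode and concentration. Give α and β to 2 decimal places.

For α,β > 1 the Beta mode is (α−1)/(α+β−2). With α+β = 20, the mode is (α−1)/18.
Set (α−1)/18 = 0.27 → α = 1 + 0.27·18 = 5.86.
β = 20 − α = 14.14.

α = 5.86, β = 14.14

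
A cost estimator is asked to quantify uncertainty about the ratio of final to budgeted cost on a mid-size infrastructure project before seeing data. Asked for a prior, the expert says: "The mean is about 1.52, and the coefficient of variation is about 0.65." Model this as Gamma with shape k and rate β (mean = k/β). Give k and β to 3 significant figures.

k ≈ 2.37, β ≈ 1.56

For Gamma(k, rate β): mean = k/β, variance = k/β², so CV = 1/√k.
CV = 0.65, hence k = 1/CV² = 2.37.
Then β = k/mean = 2.37/1.52 = 1.56.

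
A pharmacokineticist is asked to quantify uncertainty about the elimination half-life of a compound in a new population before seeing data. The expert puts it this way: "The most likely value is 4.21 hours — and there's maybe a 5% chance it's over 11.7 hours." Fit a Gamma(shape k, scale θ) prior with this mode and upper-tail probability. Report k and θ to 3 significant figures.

k ≈ 3.56, θ ≈ 1.64

Gamma(k,θ) with k>1 has mode (k−1)θ, so θ = 4.21/(k−1).
Need P(X < 11.7) = 0.95 with θ tied to k this way. Start at k = 2, θ = 4.21: P(X<11.7) ≈ 0.765.
Too low — raise k to concentrate. Iterating converges to k ≈ 3.56.
Then θ = 4.21/(3.56−1) ≈ 1.64.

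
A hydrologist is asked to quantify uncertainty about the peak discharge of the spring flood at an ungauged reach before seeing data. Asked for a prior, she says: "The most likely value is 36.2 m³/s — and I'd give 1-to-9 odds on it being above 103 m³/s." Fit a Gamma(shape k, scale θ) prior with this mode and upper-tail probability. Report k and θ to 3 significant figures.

Gamma(k,θ) with k>1 has mode (k−1)θ, so θ = 36.2/(k−1).
Need P(X < 103) = 0.9 with θ tied to k this way. Start at k = 2, θ = 36.2: P(X<103) ≈ 0.777.
Too low — raise k to concentrate. Iterating converges to k ≈ 2.75.
Then θ = 36.2/(2.75−1) ≈ 20.7.

k ≈ 2.75, θ ≈ 20.7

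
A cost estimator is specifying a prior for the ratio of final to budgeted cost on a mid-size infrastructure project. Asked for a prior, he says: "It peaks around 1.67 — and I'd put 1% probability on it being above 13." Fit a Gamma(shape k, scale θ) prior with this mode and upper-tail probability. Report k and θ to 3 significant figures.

Gamma(k,θ) with k>1 has mode (k−1)θ, so θ = 1.67/(k−1).
Need P(X < 13) = 0.99 with θ tied to k this way. Start at k = 2, θ = 1.67: P(X<13) ≈ 0.996.
Too high — lower k to spread out. Iterating converges to k ≈ 1.81.
Then θ = 1.67/(1.81−1) ≈ 2.07.

k ≈ 1.81, θ ≈ 2.07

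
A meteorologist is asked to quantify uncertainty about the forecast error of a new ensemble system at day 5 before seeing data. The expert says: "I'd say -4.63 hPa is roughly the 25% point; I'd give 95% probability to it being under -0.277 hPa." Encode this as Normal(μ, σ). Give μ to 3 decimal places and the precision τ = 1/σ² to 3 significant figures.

For Normal(μ,σ), the p-quantile is μ + z_p·σ. Here z_{0.25} = -0.6745, z_{0.95} = 1.645.
So -4.63 = μ − 0.6745σ and -0.277 = μ + 1.645σ.
Subtracting: σ = (-0.277 − -4.63)/(1.645 − (-0.6745)) = 1.877.
Then μ = -4.63 − (-0.6745)·1.877 = -3.364.
Precision τ = 1/σ² = 1/1.877² = 0.284.

μ = -3.364, τ = 0.284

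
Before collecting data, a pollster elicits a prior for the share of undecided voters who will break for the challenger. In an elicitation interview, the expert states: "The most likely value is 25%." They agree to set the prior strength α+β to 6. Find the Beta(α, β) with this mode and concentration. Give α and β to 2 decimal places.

For α,β > 1 the Beta mode is (α−1)/(α+β−2). With α+β = 6, the mode is (α−1)/4.
Set (α−1)/4 = 0.25 → α = 1 + 0.25·4 = 2.00.
β = 6 − α = 4.00.

α = 2.00, β = 4.00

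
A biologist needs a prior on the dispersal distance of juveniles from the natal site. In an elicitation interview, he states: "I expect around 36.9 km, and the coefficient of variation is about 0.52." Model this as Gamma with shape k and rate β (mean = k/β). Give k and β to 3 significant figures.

For Gamma(k, rate β): mean = k/β, variance = k/β², so CV = 1/√k.
CV = 0.52, hence k = 1/CV² = 3.7.
Then β = k/mean = 3.7/36.9 = 0.1.

k ≈ 3.7, β ≈ 0.1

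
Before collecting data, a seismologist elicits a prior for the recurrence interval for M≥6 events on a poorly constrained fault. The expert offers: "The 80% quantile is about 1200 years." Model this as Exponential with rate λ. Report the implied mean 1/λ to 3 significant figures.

P(T < 1200.0) = 1 − e^(−λ·1200.0) = 0.8, so λ = −ln(1−0.8)/1200.0 = −ln(0.2)/1200.0 = 0.00134.
Mean = 1/λ = 746 years.

mean ≈ 746 years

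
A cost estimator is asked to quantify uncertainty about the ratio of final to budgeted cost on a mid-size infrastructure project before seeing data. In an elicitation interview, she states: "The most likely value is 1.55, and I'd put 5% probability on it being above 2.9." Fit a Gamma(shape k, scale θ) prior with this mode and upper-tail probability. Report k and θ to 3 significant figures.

k ≈ 8.09, θ ≈ 0.219

Gamma(k,θ) with k>1 has mode (k−1)θ, so θ = 1.55/(k−1).
Need P(X < 2.9) = 0.95 with θ tied to k this way. Start at k = 2, θ = 1.55: P(X<2.9) ≈ 0.558.
Too low — raise k to concentrate. Iterating converges to k ≈ 8.09.
Then θ = 1.55/(8.09−1) ≈ 0.219.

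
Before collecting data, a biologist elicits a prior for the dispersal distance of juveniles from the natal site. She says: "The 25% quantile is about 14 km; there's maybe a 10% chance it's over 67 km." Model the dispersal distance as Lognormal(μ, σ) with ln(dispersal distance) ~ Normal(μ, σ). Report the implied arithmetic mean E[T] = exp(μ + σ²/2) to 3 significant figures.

If T ~ Lognormal(μ,σ) then ln T ~ Normal(μ,σ), so the p-quantile of ln T is μ + z_p·σ.
ln(14) = 2.639 and ln(67) = 4.205; z_{0.25} = -0.6745, z_{0.9} = 1.282.
σ = (4.205 − 2.639)/(1.282 − (-0.6745)) = 0.800.
μ = 2.639 − (-0.6745)·0.800 = 3.179.
E[T] = exp(μ + σ²/2) = exp(3.179 + 0.3203) = 33.1 km.

E[T] ≈ 33.1 km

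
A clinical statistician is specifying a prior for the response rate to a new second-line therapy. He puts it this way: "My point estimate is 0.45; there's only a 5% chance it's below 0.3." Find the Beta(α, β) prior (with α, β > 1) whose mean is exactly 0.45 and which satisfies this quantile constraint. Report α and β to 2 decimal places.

α ≈ 12.63, β ≈ 15.44

With mean 0.45 fixed, write α = 0.45s, β = 0.55s where s = α+β.
Need P(θ < 0.3) = 0.05 under Beta(0.45s, 0.55s). Normal approximation: (q−m)/√(m(1−m)/s) ≈ z_{0.05} = -1.64, so s ≈ 0.45·0.55·(-1.64)²/(0.3−0.45)² = 29.8.
At s = 29.8: P(θ<0.3) ≈ 0.045. Adjusting to match 0.05 gives s ≈ 28.07.
So α = 0.45·28.07 ≈ 12.63, β = 0.55·28.07 ≈ 15.44.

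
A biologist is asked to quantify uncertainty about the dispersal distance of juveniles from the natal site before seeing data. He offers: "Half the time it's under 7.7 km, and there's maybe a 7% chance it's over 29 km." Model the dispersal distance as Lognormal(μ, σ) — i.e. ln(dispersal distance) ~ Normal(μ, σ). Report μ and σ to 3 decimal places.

If T ~ Lognormal(μ,σ) then ln T ~ Normal(μ,σ), so the p-quantile of ln T is μ + z_p·σ.
ln(7.7) = 2.041 and ln(29) = 3.367; z_{0.5} = 0, z_{0.93} = 1.476.
σ = (3.367 − 2.041)/(1.476 − (0)) = 0.899.
μ = 2.041 − (0)·0.899 = 2.041.

μ ≈ 2.041, σ ≈ 0.899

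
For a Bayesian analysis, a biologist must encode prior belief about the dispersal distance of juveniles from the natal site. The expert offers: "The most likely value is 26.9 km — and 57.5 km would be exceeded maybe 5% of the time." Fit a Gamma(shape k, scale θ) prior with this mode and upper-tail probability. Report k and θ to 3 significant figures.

Gamma(k,θ) with k>1 has mode (k−1)θ, so θ = 26.9/(k−1).
Need P(X < 57.5) = 0.95 with θ tied to k this way. Start at k = 2, θ = 26.9: P(X<57.5) ≈ 0.630.
Too low — raise k to concentrate. Iterating converges to k ≈ 5.78.
Then θ = 26.9/(5.78−1) ≈ 5.63.

k ≈ 5.78, θ ≈ 5.63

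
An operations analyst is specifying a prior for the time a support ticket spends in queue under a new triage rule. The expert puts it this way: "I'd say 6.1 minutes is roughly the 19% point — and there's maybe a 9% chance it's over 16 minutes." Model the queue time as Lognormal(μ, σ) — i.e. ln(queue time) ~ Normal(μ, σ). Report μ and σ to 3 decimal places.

If T ~ Lognormal(μ,σ) then ln T ~ Normal(μ,σ), so the p-quantile of ln T is μ + z_p·σ.
ln(6.1) = 1.808 and ln(16) = 2.773; z_{0.19} = -0.8779, z_{0.91} = 1.341.
σ = (2.773 − 1.808)/(1.341 − (-0.8779)) = 0.435.
μ = 1.808 − (-0.8779)·0.435 = 2.190.

μ ≈ 2.190, σ ≈ 0.435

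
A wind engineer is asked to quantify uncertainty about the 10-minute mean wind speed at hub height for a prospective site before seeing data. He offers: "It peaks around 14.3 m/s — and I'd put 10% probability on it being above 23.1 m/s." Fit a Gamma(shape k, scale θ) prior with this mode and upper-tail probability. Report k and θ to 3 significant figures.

Gamma(k,θ) with k>1 has mode (k−1)θ, so θ = 14.3/(k−1).
Need P(X < 23.1) = 0.9 with θ tied to k this way. Start at k = 2, θ = 14.3: P(X<23.1) ≈ 0.480.
Too low — raise k to concentrate. Iterating converges to k ≈ 9.18.
Then θ = 14.3/(9.18−1) ≈ 1.75.

k ≈ 9.18, θ ≈ 1.75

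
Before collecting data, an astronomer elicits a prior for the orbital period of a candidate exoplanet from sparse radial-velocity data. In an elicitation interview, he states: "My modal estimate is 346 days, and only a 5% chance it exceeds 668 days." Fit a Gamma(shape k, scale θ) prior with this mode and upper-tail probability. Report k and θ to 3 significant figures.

k ≈ 7.42, θ ≈ 53.9

Gamma(k,θ) with k>1 has mode (k−1)θ, so θ = 346/(k−1).
Need P(X < 668) = 0.95 with θ tied to k this way. Start at k = 2, θ = 346: P(X<668) ≈ 0.575.
Too low — raise k to concentrate. Iterating converges to k ≈ 7.42.
Then θ = 346/(7.42−1) ≈ 53.9.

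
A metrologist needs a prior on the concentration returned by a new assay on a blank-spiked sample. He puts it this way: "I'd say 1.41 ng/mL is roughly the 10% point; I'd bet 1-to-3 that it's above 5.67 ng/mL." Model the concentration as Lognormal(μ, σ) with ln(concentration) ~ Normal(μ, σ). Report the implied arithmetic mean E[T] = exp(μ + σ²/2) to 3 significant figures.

If T ~ Lognormal(μ,σ) then ln T ~ Normal(μ,σ), so the p-quantile of ln T is μ + z_p·σ.
ln(1.41) = 0.3436 and ln(5.67) = 1.735; z_{0.1} = -1.282, z_{0.75} = 0.6745.
σ = (1.735 − 0.3436)/(0.6745 − (-1.282)) = 0.711.
μ = 0.3436 − (-1.282)·0.711 = 1.255.
E[T] = exp(μ + σ²/2) = exp(1.255 + 0.2531) = 4.52 ng/mL.

E[T] ≈ 4.52 ng/mL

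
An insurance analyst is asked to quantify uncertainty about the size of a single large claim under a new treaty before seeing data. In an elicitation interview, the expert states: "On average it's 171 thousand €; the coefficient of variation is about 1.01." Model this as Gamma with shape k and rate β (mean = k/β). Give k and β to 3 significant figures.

For Gamma(k, rate β): mean = k/β, variance = k/β², so CV = 1/√k.
CV = 1.01, hence k = 1/CV² = 0.98.
Then β = k/mean = 0.98/171 = 0.00573.

k ≈ 0.98, β ≈ 0.00573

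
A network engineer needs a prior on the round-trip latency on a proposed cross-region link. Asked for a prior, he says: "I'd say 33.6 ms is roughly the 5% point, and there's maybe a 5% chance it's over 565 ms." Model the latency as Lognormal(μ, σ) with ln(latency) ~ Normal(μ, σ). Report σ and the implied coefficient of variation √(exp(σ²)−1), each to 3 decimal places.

If T ~ Lognormal(μ,σ) then ln T ~ Normal(μ,σ), so the p-quantile of ln T is μ + z_p·σ.
ln(33.6) = 3.515 and ln(565) = 6.337; z_{0.05} = -1.645, z_{0.95} = 1.645.
σ = (6.337 − 3.515)/(1.645 − (-1.645)) = 0.858.
μ = 3.515 − (-1.645)·0.858 = 4.926.
CV = √(exp(σ²)−1) = √(exp(0.7360)−1) = 1.043.

σ ≈ 0.858, CV ≈ 1.043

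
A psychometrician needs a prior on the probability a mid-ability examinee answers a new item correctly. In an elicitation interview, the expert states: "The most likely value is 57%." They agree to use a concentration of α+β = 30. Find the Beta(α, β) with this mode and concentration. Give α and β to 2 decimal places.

For α,β > 1 the Beta mode is (α−1)/(α+β−2). With α+β = 30, the mode is (α−1)/28.
Set (α−1)/28 = 0.57 → α = 1 + 0.57·28 = 16.96.
β = 30 − α = 13.04.

α = 16.96, β = 13.04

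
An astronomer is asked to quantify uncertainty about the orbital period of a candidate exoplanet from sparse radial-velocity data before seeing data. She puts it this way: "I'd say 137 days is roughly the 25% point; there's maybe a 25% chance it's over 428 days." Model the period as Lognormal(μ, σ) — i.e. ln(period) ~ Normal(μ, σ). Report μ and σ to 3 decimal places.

If T ~ Lognormal(μ,σ) then ln T ~ Normal(μ,σ), so the p-quantile of ln T is μ + z_p·σ.
ln(137) = 4.92 and ln(428) = 6.059; z_{0.25} = -0.6745, z_{0.75} = 0.6745.
σ = (6.059 − 4.92)/(0.6745 − (-0.6745)) = 0.844.
μ = 4.92 − (-0.6745)·0.844 = 5.490.

μ ≈ 5.490, σ ≈ 0.844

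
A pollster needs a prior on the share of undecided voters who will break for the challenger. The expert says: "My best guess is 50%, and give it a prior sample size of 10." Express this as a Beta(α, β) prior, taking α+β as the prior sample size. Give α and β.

Under the effective-sample-size interpretation, Beta(α, β) has prior mean α/(α+β) and prior sample size α+β.
So α+β = 10 and α/(α+β) = 0.5, giving α = 0.5·10 = 5 and β = 10 − 5 = 5.

α = 5, β = 5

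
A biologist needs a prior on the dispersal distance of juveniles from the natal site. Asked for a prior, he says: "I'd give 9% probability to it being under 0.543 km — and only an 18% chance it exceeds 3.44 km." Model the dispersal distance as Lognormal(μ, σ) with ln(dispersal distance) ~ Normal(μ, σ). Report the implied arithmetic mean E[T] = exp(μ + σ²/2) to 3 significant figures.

If T ~ Lognormal(μ,σ) then ln T ~ Normal(μ,σ), so the p-quantile of ln T is μ + z_p·σ.
ln(0.543) = -0.6106 and ln(3.44) = 1.235; z_{0.09} = -1.341, z_{0.82} = 0.9154.
σ = (1.235 − -0.6106)/(0.9154 − (-1.341)) = 0.818.
μ = -0.6106 − (-1.341)·0.818 = 0.486.
E[T] = exp(μ + σ²/2) = exp(0.486 + 0.3348) = 2.27 km.

E[T] ≈ 2.27 km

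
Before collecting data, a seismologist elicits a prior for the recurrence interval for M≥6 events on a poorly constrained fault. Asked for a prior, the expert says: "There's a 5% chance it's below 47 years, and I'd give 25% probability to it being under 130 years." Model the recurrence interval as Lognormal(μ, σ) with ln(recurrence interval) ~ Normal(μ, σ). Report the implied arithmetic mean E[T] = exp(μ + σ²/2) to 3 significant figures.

E[T] ≈ 457 years

If T ~ Lognormal(μ,σ) then ln T ~ Normal(μ,σ), so the p-quantile of ln T is μ + z_p·σ.
ln(47) = 3.85 and ln(130) = 4.868; z_{0.05} = -1.645, z_{0.25} = -0.6745.
σ = (4.868 − 3.85)/(-0.6745 − (-1.645)) = 1.048.
μ = 3.85 − (-1.645)·1.048 = 5.575.
E[T] = exp(μ + σ²/2) = exp(5.575 + 0.5496) = 457 years.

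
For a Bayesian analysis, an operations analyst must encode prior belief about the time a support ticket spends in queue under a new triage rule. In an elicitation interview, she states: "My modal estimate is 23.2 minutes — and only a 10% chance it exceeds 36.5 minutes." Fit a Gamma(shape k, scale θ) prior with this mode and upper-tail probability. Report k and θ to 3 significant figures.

k ≈ 10.1, θ ≈ 2.54

Gamma(k,θ) with k>1 has mode (k−1)θ, so θ = 23.2/(k−1).
Need P(X < 36.5) = 0.9 with θ tied to k this way. Start at k = 2, θ = 23.2: P(X<36.5) ≈ 0.466.
Too low — raise k to concentrate. Iterating converges to k ≈ 10.1.
Then θ = 23.2/(10.1−1) ≈ 2.54.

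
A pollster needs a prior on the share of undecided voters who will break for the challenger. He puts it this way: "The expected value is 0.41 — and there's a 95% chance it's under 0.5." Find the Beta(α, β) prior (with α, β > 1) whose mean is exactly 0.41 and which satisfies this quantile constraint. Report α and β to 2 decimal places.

α ≈ 33.70, β ≈ 48.50

With mean 0.41 fixed, write α = 0.41s, β = 0.59s where s = α+β.
Need P(θ < 0.5) = 0.95 under Beta(0.41s, 0.59s). Normal approximation: (q−m)/√(m(1−m)/s) ≈ z_{0.95} = 1.64, so s ≈ 0.41·0.59·(1.64)²/(0.5−0.41)² = 80.8.
At s = 80.8: P(θ<0.5) ≈ 0.949. Adjusting to match 0.95 gives s ≈ 82.20.
So α = 0.41·82.20 ≈ 33.70, β = 0.59·82.20 ≈ 48.50.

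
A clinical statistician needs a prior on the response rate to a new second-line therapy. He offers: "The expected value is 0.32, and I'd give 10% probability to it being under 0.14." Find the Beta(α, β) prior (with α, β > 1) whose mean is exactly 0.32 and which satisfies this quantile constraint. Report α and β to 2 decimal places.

With mean 0.32 fixed, write α = 0.32s, β = 0.68s where s = α+β.
Need P(θ < 0.14) = 0.1 under Beta(0.32s, 0.68s). Normal approximation: (q−m)/√(m(1−m)/s) ≈ z_{0.1} = -1.28, so s ≈ 0.32·0.68·(-1.28)²/(0.14−0.32)² = 11.0.
At s = 11.0: P(θ<0.14) ≈ 0.080. Adjusting to match 0.1 gives s ≈ 9.40.
So α = 0.32·9.40 ≈ 3.01, β = 0.68·9.40 ≈ 6.39.

α ≈ 3.01, β ≈ 6.39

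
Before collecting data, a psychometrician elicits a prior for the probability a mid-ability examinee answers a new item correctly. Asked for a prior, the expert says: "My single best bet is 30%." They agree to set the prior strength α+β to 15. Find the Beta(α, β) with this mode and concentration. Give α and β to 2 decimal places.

α = 4.90, β = 10.10

For α,β > 1 the Beta mode is (α−1)/(α+β−2). With α+β = 15, the mode is (α−1)/13.
Set (α−1)/13 = 0.3 → α = 1 + 0.3·13 = 4.90.
β = 15 − α = 10.10.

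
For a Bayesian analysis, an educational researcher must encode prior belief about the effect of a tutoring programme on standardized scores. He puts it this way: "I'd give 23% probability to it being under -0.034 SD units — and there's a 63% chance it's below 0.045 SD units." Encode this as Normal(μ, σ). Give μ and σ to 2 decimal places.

The p-quantile of Normal(μ,σ) is μ + z_p·σ, with z_{0.23} = -0.7388 and z_{0.63} = 0.3319.
Eliminate σ: μ = (z₂·x₁ − z₁·x₂)/(z₂ − z₁) = (0.3319·-0.034 − (-0.7388)·0.045)/1.071 = 0.02.
Then σ = (x₂ − x₁)/(z₂ − z₁) = (0.045 − -0.034)/1.071 = 0.07.

μ = 0.02, σ = 0.07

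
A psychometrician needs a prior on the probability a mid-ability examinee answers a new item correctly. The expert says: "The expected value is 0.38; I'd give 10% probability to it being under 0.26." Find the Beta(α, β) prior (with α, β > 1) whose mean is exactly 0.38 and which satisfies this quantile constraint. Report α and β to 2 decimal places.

α ≈ 9.70, β ≈ 15.83

With mean 0.38 fixed, write α = 0.38s, β = 0.62s where s = α+β.
Need P(θ < 0.26) = 0.1 under Beta(0.38s, 0.62s). Normal approximation: (q−m)/√(m(1−m)/s) ≈ z_{0.1} = -1.28, so s ≈ 0.38·0.62·(-1.28)²/(0.26−0.38)² = 26.9.
At s = 26.9: P(θ<0.26) ≈ 0.094. Adjusting to match 0.1 gives s ≈ 25.53.
So α = 0.38·25.53 ≈ 9.70, β = 0.62·25.53 ≈ 15.83.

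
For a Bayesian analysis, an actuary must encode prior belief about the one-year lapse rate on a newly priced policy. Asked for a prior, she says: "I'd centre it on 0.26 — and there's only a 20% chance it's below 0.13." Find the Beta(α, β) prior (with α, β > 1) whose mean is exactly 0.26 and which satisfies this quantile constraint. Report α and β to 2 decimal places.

α ≈ 2.16, β ≈ 6.14

With mean 0.26 fixed, write α = 0.26s, β = 0.74s where s = α+β.
Need P(θ < 0.13) = 0.2 under Beta(0.26s, 0.74s). Normal approximation: (q−m)/√(m(1−m)/s) ≈ z_{0.2} = -0.842, so s ≈ 0.26·0.74·(-0.842)²/(0.13−0.26)² = 8.1.
At s = 8.1: P(θ<0.13) ≈ 0.205. Adjusting to match 0.2 gives s ≈ 8.30.
So α = 0.26·8.30 ≈ 2.16, β = 0.74·8.30 ≈ 6.14.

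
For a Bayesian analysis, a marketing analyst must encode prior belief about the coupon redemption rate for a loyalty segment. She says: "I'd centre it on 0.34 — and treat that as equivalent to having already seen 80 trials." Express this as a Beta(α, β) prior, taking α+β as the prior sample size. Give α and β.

α = 27.2, β = 52.8

Under the effective-sample-size interpretation, Beta(α, β) has prior mean α/(α+β) and prior sample size α+β.
So α+β = 80 and α/(α+β) = 0.34, giving α = 0.34·80 = 27.2 and β = 80 − 27.2 = 52.8.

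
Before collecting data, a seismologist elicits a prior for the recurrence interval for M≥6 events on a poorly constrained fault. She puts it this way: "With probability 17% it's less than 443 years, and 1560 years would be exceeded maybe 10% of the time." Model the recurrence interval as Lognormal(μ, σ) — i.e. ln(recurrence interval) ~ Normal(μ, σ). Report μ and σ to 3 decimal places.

μ ≈ 6.631, σ ≈ 0.563

If T ~ Lognormal(μ,σ) then ln T ~ Normal(μ,σ), so the p-quantile of ln T is μ + z_p·σ.
ln(443) = 6.094 and ln(1560) = 7.352; z_{0.17} = -0.9542, z_{0.9} = 1.282.
σ = (7.352 − 6.094)/(1.282 − (-0.9542)) = 0.563.
μ = 6.094 − (-0.9542)·0.563 = 6.631.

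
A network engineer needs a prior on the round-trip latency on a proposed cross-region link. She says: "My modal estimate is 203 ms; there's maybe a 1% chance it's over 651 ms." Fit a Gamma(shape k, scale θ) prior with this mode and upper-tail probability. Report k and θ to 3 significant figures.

k ≈ 4.26, θ ≈ 62.2

Gamma(k,θ) with k>1 has mode (k−1)θ, so θ = 203/(k−1).
Need P(X < 651) = 0.99 with θ tied to k this way. Start at k = 2, θ = 203: P(X<651) ≈ 0.830.
Too low — raise k to concentrate. Iterating converges to k ≈ 4.26.
Then θ = 203/(4.26−1) ≈ 62.2.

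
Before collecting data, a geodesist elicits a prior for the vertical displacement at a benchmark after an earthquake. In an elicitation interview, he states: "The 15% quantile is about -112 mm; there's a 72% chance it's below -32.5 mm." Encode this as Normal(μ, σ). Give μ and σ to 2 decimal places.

μ = -61.12, σ = 49.10

For Normal(μ,σ), the p-quantile is μ + z_p·σ. Here z_{0.15} = -1.036, z_{0.72} = 0.5828.
So -112 = μ − 1.036σ and -32.5 = μ + 0.5828σ.
Subtracting: σ = (-32.5 − -112)/(0.5828 − (-1.036)) = 49.10.
Then μ = -112 − (-1.036)·49.10 = -61.12.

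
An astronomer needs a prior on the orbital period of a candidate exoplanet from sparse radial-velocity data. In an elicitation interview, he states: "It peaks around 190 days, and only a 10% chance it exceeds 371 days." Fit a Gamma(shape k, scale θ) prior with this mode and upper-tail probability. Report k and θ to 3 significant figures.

k ≈ 5.28, θ ≈ 44.4

Gamma(k,θ) with k>1 has mode (k−1)θ, so θ = 190/(k−1).
Need P(X < 371) = 0.9 with θ tied to k this way. Start at k = 2, θ = 190: P(X<371) ≈ 0.581.
Too low — raise k to concentrate. Iterating converges to k ≈ 5.28.
Then θ = 190/(5.28−1) ≈ 44.4.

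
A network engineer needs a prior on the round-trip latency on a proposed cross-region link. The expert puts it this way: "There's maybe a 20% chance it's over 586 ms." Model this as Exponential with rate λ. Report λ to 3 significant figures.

P(T > 586.0) = e^(−λ·586.0) = 0.2, so λ = −ln(0.2)/586.0 = 0.00275.

λ ≈ 0.00275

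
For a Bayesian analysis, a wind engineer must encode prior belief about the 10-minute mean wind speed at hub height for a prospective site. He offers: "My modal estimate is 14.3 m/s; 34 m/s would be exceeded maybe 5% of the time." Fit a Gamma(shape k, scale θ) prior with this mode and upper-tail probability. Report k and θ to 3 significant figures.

Gamma(k,θ) with k>1 has mode (k−1)θ, so θ = 14.3/(k−1).
Need P(X < 34) = 0.95 with θ tied to k this way. Start at k = 2, θ = 14.3: P(X<34) ≈ 0.687.
Too low — raise k to concentrate. Iterating converges to k ≈ 4.64.
Then θ = 14.3/(4.64−1) ≈ 3.93.

k ≈ 4.64, θ ≈ 3.93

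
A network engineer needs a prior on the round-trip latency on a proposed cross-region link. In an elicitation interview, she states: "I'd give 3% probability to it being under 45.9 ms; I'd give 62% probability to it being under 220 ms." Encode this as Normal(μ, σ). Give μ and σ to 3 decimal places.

For Normal(μ,σ), the p-quantile is μ + z_p·σ. Here z_{0.03} = -1.881, z_{0.62} = 0.3055.
So 45.9 = μ − 1.881σ and 220 = μ + 0.3055σ.
Subtracting: σ = (220 − 45.9)/(0.3055 − (-1.881)) = 79.633.
Then μ = 45.9 − (-1.881)·79.633 = 195.674.

μ = 195.674, σ = 79.633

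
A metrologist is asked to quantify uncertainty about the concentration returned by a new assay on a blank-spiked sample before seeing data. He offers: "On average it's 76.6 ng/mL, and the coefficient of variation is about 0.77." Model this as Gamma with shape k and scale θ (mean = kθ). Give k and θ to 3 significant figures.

k ≈ 1.69, θ ≈ 45.4

For Gamma(k, scale θ): mean = kθ, variance = kθ², so CV = 1/√k.
CV = 0.77, hence k = 1/CV² = 1.69.
Then θ = mean/k = 76.6/1.69 = 45.4.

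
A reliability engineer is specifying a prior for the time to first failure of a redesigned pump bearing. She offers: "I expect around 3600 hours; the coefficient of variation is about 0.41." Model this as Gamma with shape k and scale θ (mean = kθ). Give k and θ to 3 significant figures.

k ≈ 5.95, θ ≈ 605

For Gamma(k, scale θ): mean = kθ, variance = kθ², so CV = 1/√k.
CV = 0.41, hence k = 1/CV² = 5.95.
Then θ = mean/k = 3600/5.95 = 605.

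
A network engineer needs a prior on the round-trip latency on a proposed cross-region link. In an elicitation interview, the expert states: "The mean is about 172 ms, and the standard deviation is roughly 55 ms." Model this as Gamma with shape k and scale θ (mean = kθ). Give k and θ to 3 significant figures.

For Gamma(k, scale θ): mean = kθ, variance = kθ², so CV = 1/√k.
CV = SD/mean = 55/172 = 0.3198, hence k = 1/CV² = 9.78.
Then θ = mean/k = 172/9.78 = 17.6.

k ≈ 9.78, θ ≈ 17.6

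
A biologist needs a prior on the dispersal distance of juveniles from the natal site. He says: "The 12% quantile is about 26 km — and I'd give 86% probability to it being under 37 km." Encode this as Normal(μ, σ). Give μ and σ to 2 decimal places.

For Normal(μ,σ), the p-quantile is μ + z_p·σ. Here z_{0.12} = -1.175, z_{0.86} = 1.08.
So 26 = μ − 1.175σ and 37 = μ + 1.08σ.
Subtracting: σ = (37 − 26)/(1.08 − (-1.175)) = 4.88.
Then μ = 26 − (-1.175)·4.88 = 31.73.

μ = 31.73, σ = 4.88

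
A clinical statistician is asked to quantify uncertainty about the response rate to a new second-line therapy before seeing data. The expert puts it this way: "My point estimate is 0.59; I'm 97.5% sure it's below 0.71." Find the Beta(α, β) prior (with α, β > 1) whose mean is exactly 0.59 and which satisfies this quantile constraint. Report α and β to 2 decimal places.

α ≈ 35.47, β ≈ 24.65

With mean 0.59 fixed, write α = 0.59s, β = 0.41s where s = α+β.
Need P(θ < 0.71) = 0.975 under Beta(0.59s, 0.41s). Normal approximation: (q−m)/√(m(1−m)/s) ≈ z_{0.975} = 1.96, so s ≈ 0.59·0.41·(1.96)²/(0.71−0.59)² = 64.5.
At s = 64.5: P(θ<0.71) ≈ 0.979. Adjusting to match 0.975 gives s ≈ 60.11.
So α = 0.59·60.11 ≈ 35.47, β = 0.41·60.11 ≈ 24.65.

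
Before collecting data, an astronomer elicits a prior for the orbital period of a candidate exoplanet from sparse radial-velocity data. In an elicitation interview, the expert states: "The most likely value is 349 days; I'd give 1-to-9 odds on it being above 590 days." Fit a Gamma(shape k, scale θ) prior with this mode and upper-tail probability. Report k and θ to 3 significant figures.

k ≈ 7.86, θ ≈ 50.9

Gamma(k,θ) with k>1 has mode (k−1)θ, so θ = 349/(k−1).
Need P(X < 590) = 0.9 with θ tied to k this way. Start at k = 2, θ = 349: P(X<590) ≈ 0.504.
Too low — raise k to concentrate. Iterating converges to k ≈ 7.86.
Then θ = 349/(7.86−1) ≈ 50.9.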